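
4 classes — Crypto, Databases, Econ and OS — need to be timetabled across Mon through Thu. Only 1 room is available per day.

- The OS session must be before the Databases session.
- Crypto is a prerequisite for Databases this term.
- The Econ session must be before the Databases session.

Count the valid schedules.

Splitting on Crypto: it can be Mon (2), Tue (2), Wed (2). Listing each branch's schedules as (Databases, Econ, OS):
Crypto=Mon: (Thu,Tue,Wed) (Thu,Wed,Tue) — 2.
Crypto=Tue: (Thu,Mon,Wed) (Thu,Wed,Mon) — 2.
Crypto=Wed: (Thu,Mon,Tue) (Thu,Tue,Mon) — 2.
Summing: 2 + 2 + 2 = 6.

6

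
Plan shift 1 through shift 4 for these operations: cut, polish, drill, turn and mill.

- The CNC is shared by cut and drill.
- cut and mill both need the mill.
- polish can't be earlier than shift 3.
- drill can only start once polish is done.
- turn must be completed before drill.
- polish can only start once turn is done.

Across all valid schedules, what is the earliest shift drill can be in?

shift 4

Precedence pushes drill to at least shift 4.
drill at shift 4 is achievable: drill -> shift 4, turn -> shift 1, mill -> shift 2, cut -> shift 1, polish -> shift 3.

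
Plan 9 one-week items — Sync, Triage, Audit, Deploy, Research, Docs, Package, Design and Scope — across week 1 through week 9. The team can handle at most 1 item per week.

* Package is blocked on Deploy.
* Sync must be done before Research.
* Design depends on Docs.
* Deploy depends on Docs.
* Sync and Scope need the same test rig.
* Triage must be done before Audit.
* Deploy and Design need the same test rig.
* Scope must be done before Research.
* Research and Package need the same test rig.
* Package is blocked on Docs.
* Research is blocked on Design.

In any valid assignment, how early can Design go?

Precedence pushes Design to at least week 2; downstream work caps Design at week 8.
Design at week 2 is achievable: Sync=week 3; Research=week 5; Scope=week 4; Audit=week 9; Package=week 7; Triage=week 8; Docs=week 1; Design=week 2; Deploy=week 6.

week 2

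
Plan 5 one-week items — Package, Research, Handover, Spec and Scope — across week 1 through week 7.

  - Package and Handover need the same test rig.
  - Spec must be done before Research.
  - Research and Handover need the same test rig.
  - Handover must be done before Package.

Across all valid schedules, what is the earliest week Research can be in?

Precedence pushes Research to at least week 2.
Research at week 2 is achievable: Scope=week 1; Research=week 2; Spec=week 1; Handover=week 1; Package=week 2.

week 2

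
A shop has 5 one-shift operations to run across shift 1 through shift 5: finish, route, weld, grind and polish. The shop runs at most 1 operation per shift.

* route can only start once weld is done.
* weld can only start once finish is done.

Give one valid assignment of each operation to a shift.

polish -> shift 5, grind -> shift 4, weld -> shift 2, finish -> shift 1, route -> shift 3

Checking: finish(shift 1) before weld(shift 2); weld(shift 2) before route(shift 3); max 1 per shift (cap 1).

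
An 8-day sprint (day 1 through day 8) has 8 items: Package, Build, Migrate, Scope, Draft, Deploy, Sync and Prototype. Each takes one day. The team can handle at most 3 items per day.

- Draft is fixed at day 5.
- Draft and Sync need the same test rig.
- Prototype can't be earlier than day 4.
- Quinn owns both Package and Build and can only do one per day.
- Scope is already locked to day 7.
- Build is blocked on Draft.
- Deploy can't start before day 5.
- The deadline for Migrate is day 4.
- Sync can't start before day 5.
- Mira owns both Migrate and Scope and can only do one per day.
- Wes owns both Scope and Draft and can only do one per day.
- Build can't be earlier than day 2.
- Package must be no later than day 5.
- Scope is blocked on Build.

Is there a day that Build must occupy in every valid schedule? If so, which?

Draft is fixed at day 5 and must come before Build, so Build is at least day 6.
Scope is fixed at day 7 and must come after Build, so Build is at most day 6.
So Build must be day 6.

day 6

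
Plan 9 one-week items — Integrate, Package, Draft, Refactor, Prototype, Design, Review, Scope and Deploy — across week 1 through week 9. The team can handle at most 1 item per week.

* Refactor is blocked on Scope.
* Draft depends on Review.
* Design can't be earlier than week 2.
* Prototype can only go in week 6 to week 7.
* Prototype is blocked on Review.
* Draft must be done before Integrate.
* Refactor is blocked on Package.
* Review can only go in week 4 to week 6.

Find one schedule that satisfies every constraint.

Review -> week 4, Design -> week 2, Draft -> week 5, Integrate -> week 8, Scope -> week 3, Package -> week 1, Prototype -> week 6, Refactor -> week 7, Deploy -> week 9

Checking: Draft(week 5) before Integrate(week 8); Package(week 1) before Refactor(week 7); Scope(week 3) before Refactor(week 7); Review(week 4) before Draft(week 5); Review(week 4) before Prototype(week 6); Design=week 2 in [week 2,week 9]; Prototype=week 6 in [week 6,week 7]; Review=week 4 in [week 4,week 6]; max 1 per week (cap 1).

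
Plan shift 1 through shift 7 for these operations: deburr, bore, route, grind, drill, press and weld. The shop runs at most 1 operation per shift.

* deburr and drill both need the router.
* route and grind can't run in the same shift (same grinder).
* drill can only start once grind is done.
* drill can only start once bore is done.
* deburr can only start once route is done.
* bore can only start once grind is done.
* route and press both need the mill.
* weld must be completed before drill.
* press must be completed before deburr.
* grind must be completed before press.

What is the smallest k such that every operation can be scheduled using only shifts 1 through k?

The precedence chain requires at least 3 distinct shifts.
With at most 1 per shift and 7 operations, at least 7 shifts are needed.
7 works (last occupied shift: shift 7): for example bore in shift 2; weld in shift 3; deburr in shift 7; route in shift 6; drill in shift 4; grind in shift 1; press in shift 5.

7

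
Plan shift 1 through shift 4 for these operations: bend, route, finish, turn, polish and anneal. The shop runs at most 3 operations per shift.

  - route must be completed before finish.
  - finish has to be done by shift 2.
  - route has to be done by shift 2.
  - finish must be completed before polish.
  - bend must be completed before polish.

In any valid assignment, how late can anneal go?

shift 4

anneal at shift 4 is achievable: turn=shift 1, finish=shift 2, anneal=shift 4, bend=shift 1, polish=shift 3, route=shift 1.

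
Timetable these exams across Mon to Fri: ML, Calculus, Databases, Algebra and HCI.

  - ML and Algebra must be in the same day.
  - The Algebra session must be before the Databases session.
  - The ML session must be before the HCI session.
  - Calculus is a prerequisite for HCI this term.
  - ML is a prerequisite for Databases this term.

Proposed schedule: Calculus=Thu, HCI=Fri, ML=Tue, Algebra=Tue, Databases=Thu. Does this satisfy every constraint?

Calculus is a prerequisite for HCI this term — holds.
The ML session must be before the HCI session — holds.
ML is a prerequisite for Databases this term — holds.
The Algebra session must be before the Databases session — holds.
ML and Algebra must be in the same day — holds.

Valid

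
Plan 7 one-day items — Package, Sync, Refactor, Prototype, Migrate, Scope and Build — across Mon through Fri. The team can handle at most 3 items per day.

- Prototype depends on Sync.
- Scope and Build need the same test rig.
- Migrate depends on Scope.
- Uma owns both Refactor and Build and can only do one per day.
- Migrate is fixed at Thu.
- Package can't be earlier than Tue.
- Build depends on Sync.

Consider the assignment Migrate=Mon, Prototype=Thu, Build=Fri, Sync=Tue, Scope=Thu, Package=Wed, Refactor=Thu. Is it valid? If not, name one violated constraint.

No. Migrate depends on Scope is not satisfied.

Migrate is fixed at Thu — violated.
Prototype depends on Sync — holds.
Migrate depends on Scope — violated.
Package can't be earlier than Tue — holds.
The team can handle at most 3 items per day — holds.
Scope and Build need the same test rig — holds.
Build depends on Sync — holds.
Uma owns both Refactor and Build and can only do one per day — holds.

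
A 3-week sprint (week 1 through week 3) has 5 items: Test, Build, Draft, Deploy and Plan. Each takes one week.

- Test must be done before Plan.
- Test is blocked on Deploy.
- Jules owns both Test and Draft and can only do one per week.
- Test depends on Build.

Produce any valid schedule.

Build in week 1; Draft in week 1; Plan in week 3; Deploy in week 1; Test in week 2

Checking: Test(week 2) before Plan(week 3); Build(week 1) before Test(week 2); Deploy(week 1) before Test(week 2); Test(week 2) != Draft(week 1).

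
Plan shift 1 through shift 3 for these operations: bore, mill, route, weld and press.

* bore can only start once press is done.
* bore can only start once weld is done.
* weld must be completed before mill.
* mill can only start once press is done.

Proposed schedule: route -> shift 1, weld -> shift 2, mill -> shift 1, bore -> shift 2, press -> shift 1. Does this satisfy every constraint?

bore can only start once press is done — holds.
weld must be completed before mill — violated.
mill can only start once press is done — violated.
bore can only start once weld is done — violated.

No. weld must be completed before mill is not satisfied.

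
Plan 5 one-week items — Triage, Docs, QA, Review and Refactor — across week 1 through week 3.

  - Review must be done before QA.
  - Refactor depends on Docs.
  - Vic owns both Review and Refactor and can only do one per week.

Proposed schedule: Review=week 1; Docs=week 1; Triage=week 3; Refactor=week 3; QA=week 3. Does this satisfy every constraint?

Valid

Refactor depends on Docs — holds.
Vic owns both Review and Refactor and can only do one per week — holds.
Review must be done before QA — holds.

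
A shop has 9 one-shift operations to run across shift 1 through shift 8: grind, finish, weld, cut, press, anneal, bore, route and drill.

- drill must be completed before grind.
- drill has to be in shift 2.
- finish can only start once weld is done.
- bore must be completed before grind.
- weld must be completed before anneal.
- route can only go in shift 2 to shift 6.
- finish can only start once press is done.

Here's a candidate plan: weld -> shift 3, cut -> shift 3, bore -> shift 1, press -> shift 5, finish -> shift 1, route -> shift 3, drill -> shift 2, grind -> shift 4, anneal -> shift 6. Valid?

bore must be completed before grind — holds.
weld must be completed before anneal — holds.
finish can only start once weld is done — violated.
route can only go in shift 2 to shift 6 — holds.
drill has to be in shift 2 — holds.
finish can only start once press is done — violated.
drill must be completed before grind — holds.

No. finish can only start once press is done is not satisfied.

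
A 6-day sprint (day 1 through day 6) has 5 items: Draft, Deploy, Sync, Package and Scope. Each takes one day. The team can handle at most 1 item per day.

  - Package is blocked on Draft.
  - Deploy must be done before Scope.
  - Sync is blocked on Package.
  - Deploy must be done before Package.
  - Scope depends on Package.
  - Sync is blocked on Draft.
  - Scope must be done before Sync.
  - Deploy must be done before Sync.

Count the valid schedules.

12

Splitting on Draft: it can be day 1 (5), day 2 (5), day 3 (2). Listing each branch's schedules as (Deploy, Sync, Package, Scope) by day number:
Draft=day 1: (2,5,3,4) (2,6,3,4) (2,6,3,5) (2,6,4,5) (3,6,4,5) — 5.
Draft=day 2: (1,5,3,4) (1,6,3,4) (1,6,3,5) (1,6,4,5) (3,6,4,5) — 5.
Draft=day 3: (1,6,4,5) (2,6,4,5) — 2.
Summing: 5 + 5 + 2 = 12.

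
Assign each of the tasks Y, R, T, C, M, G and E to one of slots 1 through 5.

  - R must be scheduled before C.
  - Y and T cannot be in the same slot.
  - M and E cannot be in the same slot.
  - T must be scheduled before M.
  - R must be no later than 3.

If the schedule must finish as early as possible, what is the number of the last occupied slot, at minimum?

slot 2

The precedence chain requires at least 2 distinct slots.
2 works (last occupied slot: 2): for example C=2, E=1, G=1, T=1, Y=2, M=2, R=1.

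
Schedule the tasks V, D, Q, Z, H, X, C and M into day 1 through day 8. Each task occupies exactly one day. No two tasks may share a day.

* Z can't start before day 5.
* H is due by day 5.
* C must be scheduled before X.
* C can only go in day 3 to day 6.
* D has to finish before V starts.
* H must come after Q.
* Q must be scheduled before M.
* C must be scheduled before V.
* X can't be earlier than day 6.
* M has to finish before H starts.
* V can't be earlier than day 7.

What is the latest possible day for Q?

Downstream work caps Q at day 3.
Q at day 2 is achievable: Z in day 8; D in day 1; X in day 6; Q in day 2; V in day 7; M in day 4; H in day 5; C in day 3.
Nothing later works — the capacity limit rule out every day after day 2.

day 2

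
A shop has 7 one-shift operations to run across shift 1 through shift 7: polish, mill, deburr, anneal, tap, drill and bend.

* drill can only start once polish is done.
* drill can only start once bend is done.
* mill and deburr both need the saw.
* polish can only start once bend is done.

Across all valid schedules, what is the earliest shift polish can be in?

shift 2

Precedence pushes polish to at least shift 2; downstream work caps polish at shift 6.
polish at shift 2 is achievable: mill=shift 1, polish=shift 2, drill=shift 3, tap=shift 1, deburr=shift 2, bend=shift 1, anneal=shift 1.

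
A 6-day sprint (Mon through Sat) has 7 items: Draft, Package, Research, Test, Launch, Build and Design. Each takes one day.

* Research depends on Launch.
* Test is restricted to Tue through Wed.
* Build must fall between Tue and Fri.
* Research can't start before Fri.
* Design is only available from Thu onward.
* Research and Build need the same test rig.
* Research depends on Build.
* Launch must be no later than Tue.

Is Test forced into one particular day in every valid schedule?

No

Test can be Tue (e.g. Build in Tue; Package in Mon; Research in Fri; Launch in Mon; Design in Thu; Test in Tue; Draft in Mon) or Wed (e.g. Design -> Thu; Test -> Wed; Launch -> Mon; Draft -> Mon; Research -> Fri; Build -> Tue; Package -> Mon).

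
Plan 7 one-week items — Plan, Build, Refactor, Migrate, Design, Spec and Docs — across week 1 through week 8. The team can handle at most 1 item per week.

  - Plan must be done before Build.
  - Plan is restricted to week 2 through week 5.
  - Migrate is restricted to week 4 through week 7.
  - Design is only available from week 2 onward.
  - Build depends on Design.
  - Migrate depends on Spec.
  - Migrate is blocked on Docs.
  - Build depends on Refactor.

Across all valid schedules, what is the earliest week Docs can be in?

Downstream work caps Docs at week 6.
Docs at week 1 is achievable: Refactor -> week 6; Build -> week 7; Design -> week 5; Docs -> week 1; Plan -> week 2; Spec -> week 3; Migrate -> week 4.

week 1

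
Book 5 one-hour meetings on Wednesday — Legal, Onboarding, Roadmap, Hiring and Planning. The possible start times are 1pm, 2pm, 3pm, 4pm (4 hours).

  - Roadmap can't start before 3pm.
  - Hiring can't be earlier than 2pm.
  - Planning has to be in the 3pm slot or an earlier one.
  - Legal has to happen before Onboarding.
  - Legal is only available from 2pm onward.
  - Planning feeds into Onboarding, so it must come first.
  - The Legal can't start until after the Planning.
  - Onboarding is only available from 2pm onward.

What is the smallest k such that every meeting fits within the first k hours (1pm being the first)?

The precedence chain requires at least 3 distinct hours.
3 works (last occupied hour: 3pm): for example Onboarding in 3pm, Hiring in 2pm, Legal in 2pm, Roadmap in 3pm, Planning in 1pm.

3 hours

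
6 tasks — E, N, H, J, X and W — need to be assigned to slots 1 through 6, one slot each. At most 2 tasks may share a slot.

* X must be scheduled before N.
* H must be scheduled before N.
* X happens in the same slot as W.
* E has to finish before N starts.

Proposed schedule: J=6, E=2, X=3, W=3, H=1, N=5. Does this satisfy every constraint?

Yes

At most 2 tasks may share a slot — holds.
X must be scheduled before N — holds.
E has to finish before N starts — holds.
X happens in the same slot as W — holds.
H must be scheduled before N — holds.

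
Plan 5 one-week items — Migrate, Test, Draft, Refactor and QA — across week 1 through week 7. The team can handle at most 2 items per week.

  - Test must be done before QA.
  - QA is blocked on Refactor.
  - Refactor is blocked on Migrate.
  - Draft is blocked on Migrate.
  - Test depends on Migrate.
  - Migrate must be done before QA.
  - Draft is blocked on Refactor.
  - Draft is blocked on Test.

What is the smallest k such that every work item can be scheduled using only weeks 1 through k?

The precedence chain requires at least 3 distinct weeks.
With at most 2 per week and 5 work items, at least 3 weeks are needed.
3 works (last occupied week: week 3): for example Draft=week 3, Refactor=week 2, QA=week 3, Migrate=week 1, Test=week 2.

3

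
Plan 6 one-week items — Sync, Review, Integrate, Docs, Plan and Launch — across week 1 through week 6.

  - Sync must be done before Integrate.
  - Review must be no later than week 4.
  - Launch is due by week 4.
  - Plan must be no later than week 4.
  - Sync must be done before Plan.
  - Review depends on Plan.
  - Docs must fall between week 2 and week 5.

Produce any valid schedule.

Review=week 3, Plan=week 2, Sync=week 1, Integrate=week 2, Docs=week 2, Launch=week 1

Checking: Plan(week 2) before Review(week 3); Sync(week 1) before Plan(week 2); Sync(week 1) before Integrate(week 2); Launch=week 1 in [week 1,week 4]; Review=week 3 in [week 1,week 4]; Docs=week 2 in [week 2,week 5]; Plan=week 2 in [week 1,week 4].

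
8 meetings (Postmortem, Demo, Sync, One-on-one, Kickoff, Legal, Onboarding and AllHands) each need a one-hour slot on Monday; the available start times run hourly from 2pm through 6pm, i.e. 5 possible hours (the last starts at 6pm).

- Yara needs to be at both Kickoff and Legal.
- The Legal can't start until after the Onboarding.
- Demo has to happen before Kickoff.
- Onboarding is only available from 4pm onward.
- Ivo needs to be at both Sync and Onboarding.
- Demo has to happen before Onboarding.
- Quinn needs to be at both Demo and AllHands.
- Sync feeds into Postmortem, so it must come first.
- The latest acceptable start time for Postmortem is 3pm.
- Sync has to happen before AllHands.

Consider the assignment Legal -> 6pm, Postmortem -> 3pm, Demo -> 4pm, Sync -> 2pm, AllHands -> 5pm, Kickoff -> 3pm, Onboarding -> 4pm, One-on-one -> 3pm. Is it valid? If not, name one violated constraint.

Demo has to happen before Onboarding — violated.
Quinn needs to be at both Demo and AllHands — holds.
Ivo needs to be at both Sync and Onboarding — holds.
The latest acceptable start time for Postmortem is 3pm — holds.
Yara needs to be at both Kickoff and Legal — holds.
Sync feeds into Postmortem, so it must come first — holds.
The Legal can't start until after the Onboarding — holds.
Onboarding is only available from 4pm onward — holds.
Demo has to happen before Kickoff — violated.
Sync has to happen before AllHands — holds.

No. Demo has to happen before Kickoff is not satisfied.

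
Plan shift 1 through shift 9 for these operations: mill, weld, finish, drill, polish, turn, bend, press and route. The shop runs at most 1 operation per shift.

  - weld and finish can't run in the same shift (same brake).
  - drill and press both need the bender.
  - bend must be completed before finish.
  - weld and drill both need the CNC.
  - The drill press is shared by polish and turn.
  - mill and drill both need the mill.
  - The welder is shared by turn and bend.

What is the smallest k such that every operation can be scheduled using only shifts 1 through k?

9

The precedence chain requires at least 2 distinct shifts.
With at most 1 per shift and 9 operations, at least 9 shifts are needed.
9 works (last occupied shift: shift 9): for example finish -> shift 2; bend -> shift 1; weld -> shift 4; mill -> shift 3; drill -> shift 5; turn -> shift 7; press -> shift 8; polish -> shift 6; route -> shift 9.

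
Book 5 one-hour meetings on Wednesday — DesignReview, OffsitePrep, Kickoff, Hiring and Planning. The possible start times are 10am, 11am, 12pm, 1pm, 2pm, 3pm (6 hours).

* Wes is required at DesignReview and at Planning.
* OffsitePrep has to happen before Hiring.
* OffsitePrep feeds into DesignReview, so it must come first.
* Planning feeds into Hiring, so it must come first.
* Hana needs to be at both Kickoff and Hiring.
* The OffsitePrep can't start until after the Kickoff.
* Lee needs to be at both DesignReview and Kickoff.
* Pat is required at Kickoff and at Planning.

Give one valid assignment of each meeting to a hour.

Hiring=12pm; Planning=11am; OffsitePrep=11am; Kickoff=10am; DesignReview=12pm

Checking: Planning(11am) before Hiring(12pm); OffsitePrep(11am) before Hiring(12pm); OffsitePrep(11am) before DesignReview(12pm); Kickoff(10am) before OffsitePrep(11am); Kickoff(10am) != Hiring(12pm); Kickoff(10am) != Planning(11am); DesignReview(12pm) != Kickoff(10am); DesignReview(12pm) != Planning(11am).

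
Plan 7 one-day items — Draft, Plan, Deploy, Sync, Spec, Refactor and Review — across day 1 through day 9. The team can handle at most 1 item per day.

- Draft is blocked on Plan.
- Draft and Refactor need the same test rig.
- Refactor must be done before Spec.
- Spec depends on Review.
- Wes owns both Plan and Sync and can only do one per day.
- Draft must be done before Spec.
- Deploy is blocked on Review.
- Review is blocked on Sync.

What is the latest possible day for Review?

day 7

Precedence pushes Review to at least day 2; downstream work caps Review at day 8.
Review at day 7 is achievable: Refactor=day 4, Draft=day 2, Sync=day 3, Deploy=day 9, Spec=day 8, Plan=day 1, Review=day 7.
Nothing later works — the conflict and capacity constraints rule out every day after day 7.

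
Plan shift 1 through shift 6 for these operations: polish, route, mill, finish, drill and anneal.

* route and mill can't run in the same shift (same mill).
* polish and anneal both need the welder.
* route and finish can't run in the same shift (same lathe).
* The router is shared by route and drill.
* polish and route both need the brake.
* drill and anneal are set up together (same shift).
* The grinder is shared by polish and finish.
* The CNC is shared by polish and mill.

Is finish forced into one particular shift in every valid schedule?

finish can be shift 1 (e.g. mill -> shift 1, anneal -> shift 1, drill -> shift 1, finish -> shift 1, route -> shift 3, polish -> shift 2) or shift 2 (e.g. drill -> shift 2, finish -> shift 2, anneal -> shift 2, polish -> shift 1, mill -> shift 2, route -> shift 3).

No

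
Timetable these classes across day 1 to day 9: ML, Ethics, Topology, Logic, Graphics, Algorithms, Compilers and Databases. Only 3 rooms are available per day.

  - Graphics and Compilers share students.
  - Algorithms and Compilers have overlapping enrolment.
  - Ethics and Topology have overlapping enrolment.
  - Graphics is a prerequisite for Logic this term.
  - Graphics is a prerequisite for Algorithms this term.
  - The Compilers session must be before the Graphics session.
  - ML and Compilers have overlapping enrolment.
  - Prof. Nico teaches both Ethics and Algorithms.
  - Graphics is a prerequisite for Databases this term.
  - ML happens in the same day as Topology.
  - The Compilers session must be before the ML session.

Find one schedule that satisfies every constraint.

ML in day 2; Ethics in day 1; Topology in day 2; Databases in day 3; Logic in day 3; Algorithms in day 3; Graphics in day 2; Compilers in day 1

Checking: Graphics(day 2) before Algorithms(day 3); Graphics(day 2) before Databases(day 3); Graphics(day 2) before Logic(day 3); Compilers(day 1) before ML(day 2); Compilers(day 1) before Graphics(day 2); Ethics(day 1) != Algorithms(day 3); Ethics(day 1) != Topology(day 2); Graphics(day 2) != Compilers(day 1); Algorithms(day 3) != Compilers(day 1); ML(day 2) != Compilers(day 1); ML = Topology = day 2; max 3 per day (cap 3).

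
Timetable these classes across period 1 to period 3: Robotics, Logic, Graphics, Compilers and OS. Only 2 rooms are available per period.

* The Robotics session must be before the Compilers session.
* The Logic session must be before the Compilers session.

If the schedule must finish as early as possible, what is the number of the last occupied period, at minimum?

The precedence chain requires at least 2 distinct periods.
With at most 2 per period and 5 classes, at least 3 periods are needed.
3 works (last occupied period: period 3): for example Graphics in period 2, OS in period 3, Robotics in period 1, Compilers in period 2, Logic in period 1.

3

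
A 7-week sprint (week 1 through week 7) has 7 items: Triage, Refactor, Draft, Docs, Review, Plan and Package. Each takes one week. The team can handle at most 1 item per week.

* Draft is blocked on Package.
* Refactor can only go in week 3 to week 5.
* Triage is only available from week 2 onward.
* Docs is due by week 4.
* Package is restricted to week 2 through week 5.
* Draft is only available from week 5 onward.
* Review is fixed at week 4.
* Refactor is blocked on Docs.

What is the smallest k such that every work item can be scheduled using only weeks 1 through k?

The precedence chain requires at least 2 distinct weeks.
With at most 1 per week and 7 work items, at least 7 weeks are needed.
Draft can't be placed before week 5, so the schedule must run through at least week 5.
7 works (last occupied week: week 7): for example Plan in week 7, Package in week 2, Refactor in week 3, Triage in week 6, Draft in week 5, Review in week 4, Docs in week 1.

7 weeks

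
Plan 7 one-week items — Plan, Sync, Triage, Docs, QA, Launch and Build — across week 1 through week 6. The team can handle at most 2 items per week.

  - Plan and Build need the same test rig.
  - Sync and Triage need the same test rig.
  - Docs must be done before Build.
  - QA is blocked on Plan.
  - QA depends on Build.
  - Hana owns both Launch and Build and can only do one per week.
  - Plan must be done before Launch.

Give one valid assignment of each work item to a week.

Triage -> week 4, Docs -> week 1, Build -> week 2, QA -> week 3, Launch -> week 3, Plan -> week 1, Sync -> week 2

Checking: Docs(week 1) before Build(week 2); Build(week 2) before QA(week 3); Plan(week 1) before QA(week 3); Plan(week 1) before Launch(week 3); Launch(week 3) != Build(week 2); Sync(week 2) != Triage(week 4); Plan(week 1) != Build(week 2); max 2 per week (cap 2).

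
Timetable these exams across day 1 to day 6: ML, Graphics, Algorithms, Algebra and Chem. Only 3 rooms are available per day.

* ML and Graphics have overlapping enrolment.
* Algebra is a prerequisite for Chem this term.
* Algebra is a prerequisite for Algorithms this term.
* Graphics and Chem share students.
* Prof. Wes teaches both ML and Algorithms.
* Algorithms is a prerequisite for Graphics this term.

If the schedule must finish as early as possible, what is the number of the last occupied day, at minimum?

day 3

The precedence chain requires at least 3 distinct days.
With at most 3 per day and 5 exams, at least 2 days are needed.
3 works (last occupied day: day 3): for example Chem -> day 2; Algebra -> day 1; Algorithms -> day 2; Graphics -> day 3; ML -> day 1.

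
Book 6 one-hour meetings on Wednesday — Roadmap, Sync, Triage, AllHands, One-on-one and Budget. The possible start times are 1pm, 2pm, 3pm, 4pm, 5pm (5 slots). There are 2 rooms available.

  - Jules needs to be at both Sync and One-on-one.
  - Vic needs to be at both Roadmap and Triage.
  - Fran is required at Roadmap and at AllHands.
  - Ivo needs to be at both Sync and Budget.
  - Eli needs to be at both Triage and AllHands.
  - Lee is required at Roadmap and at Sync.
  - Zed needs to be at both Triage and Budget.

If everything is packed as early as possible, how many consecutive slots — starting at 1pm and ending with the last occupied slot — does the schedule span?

3

With at most 2 per slot and 6 meetings, at least 3 slots are needed.
3 works (last occupied slot: 3pm): for example Budget -> 3pm, One-on-one -> 1pm, Triage -> 2pm, AllHands -> 3pm, Roadmap -> 1pm, Sync -> 2pm.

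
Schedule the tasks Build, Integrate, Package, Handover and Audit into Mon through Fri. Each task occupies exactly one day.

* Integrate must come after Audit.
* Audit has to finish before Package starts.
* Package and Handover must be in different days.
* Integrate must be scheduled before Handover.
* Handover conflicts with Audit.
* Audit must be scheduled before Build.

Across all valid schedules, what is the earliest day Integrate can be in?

Precedence pushes Integrate to at least Tue; downstream work caps Integrate at Thu.
Integrate at Tue is achievable: Package -> Tue, Build -> Tue, Integrate -> Tue, Handover -> Wed, Audit -> Mon.

Tue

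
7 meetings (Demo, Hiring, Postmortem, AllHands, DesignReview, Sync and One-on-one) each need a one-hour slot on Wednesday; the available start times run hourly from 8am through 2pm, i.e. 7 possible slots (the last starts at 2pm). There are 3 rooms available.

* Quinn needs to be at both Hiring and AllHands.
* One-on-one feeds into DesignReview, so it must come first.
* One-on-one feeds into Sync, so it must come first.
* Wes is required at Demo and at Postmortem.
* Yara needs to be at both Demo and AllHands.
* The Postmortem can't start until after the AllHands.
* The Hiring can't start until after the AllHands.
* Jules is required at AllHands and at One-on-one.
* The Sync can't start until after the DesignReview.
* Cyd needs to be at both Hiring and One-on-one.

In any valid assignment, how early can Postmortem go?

Precedence pushes Postmortem to at least 9am.
Postmortem at 9am is achievable: Postmortem=9am; Hiring=10am; Demo=10am; AllHands=8am; Sync=11am; DesignReview=10am; One-on-one=9am.

9am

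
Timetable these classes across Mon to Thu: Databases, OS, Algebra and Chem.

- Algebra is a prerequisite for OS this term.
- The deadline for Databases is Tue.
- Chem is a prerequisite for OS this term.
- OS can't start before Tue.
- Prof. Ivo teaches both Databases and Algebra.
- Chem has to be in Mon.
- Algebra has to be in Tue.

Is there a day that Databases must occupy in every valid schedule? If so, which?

Mon

Databases's window is Mon–Tue.
Algebra is fixed at Tue, and Databases can't share a day with Algebra.
So Databases must be Mon.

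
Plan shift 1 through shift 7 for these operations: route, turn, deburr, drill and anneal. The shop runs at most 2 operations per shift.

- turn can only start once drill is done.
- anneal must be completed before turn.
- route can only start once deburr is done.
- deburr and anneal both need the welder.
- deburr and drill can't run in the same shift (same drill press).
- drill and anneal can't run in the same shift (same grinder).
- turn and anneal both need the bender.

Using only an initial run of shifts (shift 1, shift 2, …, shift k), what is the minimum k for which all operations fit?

4 shifts

The precedence chain requires at least 2 distinct shifts.
With at most 2 per shift and 5 operations, at least 3 shifts are needed.
Could 3 shifts be enough, i.e. nothing placed later than shift 3? No: route must come after deburr (at shift 1 or later) → {shift 2, shift 3}; deburr must come before route (at shift 3 or earlier) → {shift 1, shift 2}; turn must come after anneal (at shift 1 or later) → {shift 2, shift 3}; anneal must come before turn (at shift 3 or earlier) → {shift 1, shift 2}; drill must come before turn (at shift 3 or earlier) → {shift 1, shift 2}; deburr, drill and anneal must all be in different shifts (deburr/drill can't share; deburr/anneal can't share; drill/anneal can't share), but they are limited to deburr in {shift 1, shift 2}, drill in {shift 1, shift 2}, anneal in {shift 1, shift 2} — together just 2 shifts: 3 operations can't fit in 2 distinct shifts.
So 3 shifts is not enough.
4 works (last occupied shift: shift 4): for example anneal in shift 2, drill in shift 1, deburr in shift 3, route in shift 4, turn in shift 3.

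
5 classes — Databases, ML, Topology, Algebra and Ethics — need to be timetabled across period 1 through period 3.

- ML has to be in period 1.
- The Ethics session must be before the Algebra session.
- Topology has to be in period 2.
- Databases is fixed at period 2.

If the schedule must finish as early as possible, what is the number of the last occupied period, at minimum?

period 2

The precedence chain requires at least 2 distinct periods.
2 works (last occupied period: period 2): for example Ethics -> period 1; Databases -> period 2; Algebra -> period 2; ML -> period 1; Topology -> period 2.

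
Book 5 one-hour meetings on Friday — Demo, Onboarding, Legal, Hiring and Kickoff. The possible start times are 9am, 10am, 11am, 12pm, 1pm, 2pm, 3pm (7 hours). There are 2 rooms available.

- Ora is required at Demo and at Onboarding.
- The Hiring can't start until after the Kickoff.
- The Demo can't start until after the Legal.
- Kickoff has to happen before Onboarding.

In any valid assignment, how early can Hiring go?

10am

Precedence pushes Hiring to at least 10am.
Hiring at 10am is achievable: Kickoff in 9am, Demo in 10am, Onboarding in 11am, Hiring in 10am, Legal in 9am.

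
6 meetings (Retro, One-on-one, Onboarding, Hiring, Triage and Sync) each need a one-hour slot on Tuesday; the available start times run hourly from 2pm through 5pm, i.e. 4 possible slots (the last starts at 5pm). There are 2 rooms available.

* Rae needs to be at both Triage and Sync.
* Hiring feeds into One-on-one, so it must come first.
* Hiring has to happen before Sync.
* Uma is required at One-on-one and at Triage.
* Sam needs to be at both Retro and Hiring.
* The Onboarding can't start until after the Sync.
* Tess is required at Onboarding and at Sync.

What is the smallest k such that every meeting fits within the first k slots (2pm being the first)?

3 slots

The precedence chain requires at least 3 distinct slots.
With at most 2 per slot and 6 meetings, at least 3 slots are needed.
3 works (last occupied slot: 4pm): for example Hiring=2pm; Onboarding=4pm; Retro=4pm; Triage=2pm; One-on-one=3pm; Sync=3pm.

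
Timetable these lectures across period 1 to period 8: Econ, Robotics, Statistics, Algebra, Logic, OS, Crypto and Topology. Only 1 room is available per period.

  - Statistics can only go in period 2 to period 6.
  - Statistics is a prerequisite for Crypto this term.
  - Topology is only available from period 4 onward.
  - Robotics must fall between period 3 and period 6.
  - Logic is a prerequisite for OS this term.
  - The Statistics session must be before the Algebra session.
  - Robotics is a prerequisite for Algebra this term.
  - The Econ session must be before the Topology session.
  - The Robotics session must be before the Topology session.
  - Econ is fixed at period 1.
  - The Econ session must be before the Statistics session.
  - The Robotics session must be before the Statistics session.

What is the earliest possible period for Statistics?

period 4

Statistics is available from period 2; precedence pushes Statistics to at least period 4; Statistics's own window allows nothing later than period 6.
Statistics at period 4 is achievable: Logic=period 2, Algebra=period 6, Topology=period 5, OS=period 7, Econ=period 1, Robotics=period 3, Crypto=period 8, Statistics=period 4.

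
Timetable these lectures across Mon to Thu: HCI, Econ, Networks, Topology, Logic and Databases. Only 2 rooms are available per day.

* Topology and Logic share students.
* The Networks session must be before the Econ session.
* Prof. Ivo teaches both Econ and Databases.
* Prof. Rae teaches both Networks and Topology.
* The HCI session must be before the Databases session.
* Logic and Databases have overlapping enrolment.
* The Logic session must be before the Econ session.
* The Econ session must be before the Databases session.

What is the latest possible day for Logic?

Downstream work caps Logic at Tue.
Logic at Tue is achievable: Databases -> Thu, Econ -> Wed, Logic -> Tue, Topology -> Wed, Networks -> Mon, HCI -> Mon.

Tue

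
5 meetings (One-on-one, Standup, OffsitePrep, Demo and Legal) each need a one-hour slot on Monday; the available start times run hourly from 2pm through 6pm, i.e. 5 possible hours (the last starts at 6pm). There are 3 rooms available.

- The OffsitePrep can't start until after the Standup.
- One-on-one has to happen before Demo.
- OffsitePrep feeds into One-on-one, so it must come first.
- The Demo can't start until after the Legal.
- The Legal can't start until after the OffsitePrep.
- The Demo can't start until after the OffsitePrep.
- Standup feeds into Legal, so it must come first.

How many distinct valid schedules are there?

7

Splitting on One-on-one: it can be 4pm (3), 5pm (4). Listing each branch's schedules as (Standup, OffsitePrep, Demo, Legal):
One-on-one=4pm: (2pm,3pm,5pm,4pm) (2pm,3pm,6pm,4pm) (2pm,3pm,6pm,5pm) — 3.
One-on-one=5pm: (2pm,3pm,6pm,4pm) (2pm,3pm,6pm,5pm) (2pm,4pm,6pm,5pm) (3pm,4pm,6pm,5pm) — 4.
Summing: 3 + 4 = 7.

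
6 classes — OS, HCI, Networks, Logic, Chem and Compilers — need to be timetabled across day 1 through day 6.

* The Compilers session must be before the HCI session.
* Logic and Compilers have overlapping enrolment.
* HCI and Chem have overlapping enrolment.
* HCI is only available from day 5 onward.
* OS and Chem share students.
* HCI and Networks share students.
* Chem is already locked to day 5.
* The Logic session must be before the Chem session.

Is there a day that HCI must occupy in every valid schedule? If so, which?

day 6

HCI's window is day 5–day 6.
Chem is fixed at day 5, and HCI can't share a day with Chem.
So HCI must be day 6.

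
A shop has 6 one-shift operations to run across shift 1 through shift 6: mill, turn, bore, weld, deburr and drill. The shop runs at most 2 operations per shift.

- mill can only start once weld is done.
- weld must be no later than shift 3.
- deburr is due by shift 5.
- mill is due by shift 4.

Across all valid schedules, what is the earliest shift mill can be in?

Precedence pushes mill to at least shift 2; mill's own window allows nothing later than shift 4.
mill at shift 2 is achievable: deburr in shift 1; weld in shift 1; drill in shift 3; bore in shift 3; turn in shift 2; mill in shift 2.

shift 2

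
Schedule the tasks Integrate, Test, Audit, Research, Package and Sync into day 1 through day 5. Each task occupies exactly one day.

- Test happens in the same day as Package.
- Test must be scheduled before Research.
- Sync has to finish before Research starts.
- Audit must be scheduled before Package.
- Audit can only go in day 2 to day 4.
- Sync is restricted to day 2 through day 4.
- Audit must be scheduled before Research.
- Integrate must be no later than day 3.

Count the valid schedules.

Splitting on Integrate: it can be day 1 (11), day 2 (11), day 3 (11). Listing each branch's schedules as (Test, Audit, Research, Package, Sync) by day number:
Integrate=day 1: (3,2,4,3,2) (3,2,4,3,3) (3,2,5,3,2) (3,2,5,3,3) (3,2,5,3,4) (4,2,5,4,2) (4,2,5,4,3) (4,2,5,4,4) (4,3,5,4,2) (4,3,5,4,3) (4,3,5,4,4) — 11.
Integrate=day 2: (3,2,4,3,2) (3,2,4,3,3) (3,2,5,3,2) (3,2,5,3,3) (3,2,5,3,4) (4,2,5,4,2) (4,2,5,4,3) (4,2,5,4,4) (4,3,5,4,2) (4,3,5,4,3) (4,3,5,4,4) — 11.
Integrate=day 3: (3,2,4,3,2) (3,2,4,3,3) (3,2,5,3,2) (3,2,5,3,3) (3,2,5,3,4) (4,2,5,4,2) (4,2,5,4,3) (4,2,5,4,4) (4,3,5,4,2) (4,3,5,4,3) (4,3,5,4,4) — 11.
Summing: 11 + 11 + 11 = 33.

33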